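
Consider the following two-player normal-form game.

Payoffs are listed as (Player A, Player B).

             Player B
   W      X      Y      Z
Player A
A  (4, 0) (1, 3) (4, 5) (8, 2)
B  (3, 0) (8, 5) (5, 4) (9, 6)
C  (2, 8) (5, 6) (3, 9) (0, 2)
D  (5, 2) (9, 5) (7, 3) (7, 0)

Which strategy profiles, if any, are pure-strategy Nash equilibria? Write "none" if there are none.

(A, W): Player A can switch to D (4 → 5). Not NE.
(A, X): Player A can switch to B (1 → 8). Not NE.
(A, Y): Player A can switch to B (4 → 5). Not NE.
(A, Z): Player A can switch to B (8 → 9). Not NE.
(B, W): Player A can switch to A (3 → 4). Not NE.
(B, X): Player A can switch to D (8 → 9). Not NE.
(B, Y): Player A can switch to D (5 → 7). Not NE.
(B, Z): Player A gets 9, best alternative 8; Player B gets 6, best alternative 5. No profitable deviation — NE.
(C, W): Player A can switch to A (2 → 4). Not NE.
(C, X): Player A can switch to B (5 → 8). Not NE.
(C, Y): Player A can switch to A (3 → 4). Not NE.
(C, Z): Player A can switch to A (0 → 8). Not NE.
(D, W): Player B can switch to X (2 → 5). Not NE.
(D, X): Player A gets 9, best alternative 8; Player B gets 5, best alternative 3. No profitable deviation — NE.
(The remaining 2 profiles each have a profitable deviation by the same check.)

(B, Z) and (D, X)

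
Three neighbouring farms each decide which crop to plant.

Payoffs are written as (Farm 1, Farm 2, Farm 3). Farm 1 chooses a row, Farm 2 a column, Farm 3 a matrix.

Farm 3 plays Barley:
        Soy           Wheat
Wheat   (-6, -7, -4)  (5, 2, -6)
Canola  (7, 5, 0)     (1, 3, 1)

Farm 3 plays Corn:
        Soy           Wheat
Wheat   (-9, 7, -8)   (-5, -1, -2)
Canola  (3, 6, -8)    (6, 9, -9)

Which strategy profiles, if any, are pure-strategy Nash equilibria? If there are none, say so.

Pure NE: (Canola, Soy, Barley)

Check each profile: it is a Nash equilibrium iff no player can strictly gain by switching unilaterally.
(Wheat, Soy, Barley): Farm 1 can switch to Canola (-6 → 7). Not NE.
(Wheat, Soy, Corn): Farm 1 can switch to Canola (-9 → 3). Not NE.
(Wheat, Wheat, Barley): Farm 3 can switch to Corn (-6 → -2). Not NE.
(Wheat, Wheat, Corn): Farm 1 can switch to Canola (-5 → 6). Not NE.
(Canola, Soy, Barley): Farm 1 gets 7, best alternative -6; Farm 2 gets 5, best alternative 3; Farm 3 gets 0, best alternative -8. No profitable deviation — NE.
(Canola, Soy, Corn): Farm 2 can switch to Wheat (6 → 9). Not NE.
(Canola, Wheat, Barley): Farm 1 can switch to Wheat (1 → 5). Not NE.
(Canola, Wheat, Corn): Farm 3 can switch to Barley (-9 → 1). Not NE.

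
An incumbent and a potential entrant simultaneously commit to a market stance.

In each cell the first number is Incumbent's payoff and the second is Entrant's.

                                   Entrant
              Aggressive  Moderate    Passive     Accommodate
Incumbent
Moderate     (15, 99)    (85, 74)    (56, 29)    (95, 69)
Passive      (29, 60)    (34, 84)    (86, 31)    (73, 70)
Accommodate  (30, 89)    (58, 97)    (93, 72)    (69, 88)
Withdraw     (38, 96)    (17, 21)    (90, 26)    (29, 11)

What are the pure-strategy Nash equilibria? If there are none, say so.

The unique pure-strategy Nash equilibrium is (Withdraw, Aggressive).

Incumbent against Aggressive: payoffs 15, 29, 30, 38 → best response Withdraw.
Incumbent against Moderate: payoffs 85, 34, 58, 17 → best response Moderate.
Incumbent against Passive: payoffs 56, 86, 93, 90 → best response Accommodate.
Incumbent against Accommodate: payoffs 95, 73, 69, 29 → best response Moderate.
Entrant against Moderate: payoffs 99, 74, 29, 69 → best response Aggressive.
Entrant against Passive: payoffs 60, 84, 31, 70 → best response Moderate.
Entrant against Accommodate: payoffs 89, 97, 72, 88 → best response Moderate.
Entrant against Withdraw: payoffs 96, 21, 26, 11 → best response Aggressive.
Mutual best responses: (Withdraw, Aggressive).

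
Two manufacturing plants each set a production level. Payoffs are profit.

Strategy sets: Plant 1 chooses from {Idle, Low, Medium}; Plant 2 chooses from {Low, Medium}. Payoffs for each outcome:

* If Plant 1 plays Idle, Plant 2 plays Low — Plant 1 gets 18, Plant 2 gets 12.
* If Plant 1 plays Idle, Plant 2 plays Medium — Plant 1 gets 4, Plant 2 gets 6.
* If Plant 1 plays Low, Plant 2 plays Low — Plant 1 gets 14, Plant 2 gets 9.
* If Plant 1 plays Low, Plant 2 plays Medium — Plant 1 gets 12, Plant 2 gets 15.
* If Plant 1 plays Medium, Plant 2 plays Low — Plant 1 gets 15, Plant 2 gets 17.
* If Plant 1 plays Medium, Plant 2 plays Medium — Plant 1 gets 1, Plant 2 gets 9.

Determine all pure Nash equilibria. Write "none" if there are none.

Check each profile: it is a Nash equilibrium iff no player can strictly gain by switching unilaterally.
(Idle, Low): Plant 1 gets 18, best alternative 15; Plant 2 gets 12, best alternative 6. No profitable deviation — NE.
(Idle, Medium): Plant 1 can switch to Low (4 → 12). Not NE.
(Low, Low): Plant 1 can switch to Idle (14 → 18). Not NE.
(Low, Medium): Plant 1 gets 12, best alternative 4; Plant 2 gets 15, best alternative 9. No profitable deviation — NE.
(Medium, Low): Plant 1 can switch to Idle (15 → 18). Not NE.
(Medium, Medium): Plant 1 can switch to Idle (1 → 4). Not NE.

Pure-strategy Nash equilibria: (Idle, Low) and (Low, Medium)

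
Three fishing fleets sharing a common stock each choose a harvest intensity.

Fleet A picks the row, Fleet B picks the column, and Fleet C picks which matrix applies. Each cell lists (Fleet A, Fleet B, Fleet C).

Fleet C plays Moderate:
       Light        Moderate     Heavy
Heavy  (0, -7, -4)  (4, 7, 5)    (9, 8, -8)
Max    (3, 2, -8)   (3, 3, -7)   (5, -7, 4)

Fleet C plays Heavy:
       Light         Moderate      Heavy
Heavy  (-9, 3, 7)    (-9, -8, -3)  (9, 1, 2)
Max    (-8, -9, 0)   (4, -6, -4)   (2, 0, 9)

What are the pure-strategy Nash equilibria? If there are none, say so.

There is no pure-strategy Nash equilibrium.

Fleet A against (Light, Moderate): payoffs 0, 3 → best response Max.
Fleet A against (Light, Heavy): payoffs -9, -8 → best response Max.
Fleet A against (Moderate, Moderate): payoffs 4, 3 → best response Heavy.
Fleet A against (Moderate, Heavy): payoffs -9, 4 → best response Max.
Fleet A against (Heavy, Moderate): payoffs 9, 5 → best response Heavy.
Fleet A against (Heavy, Heavy): payoffs 9, 2 → best response Heavy.
Fleet B against (Heavy, Moderate): payoffs -7, 7, 8 → best response Heavy.
Fleet B against (Heavy, Heavy): payoffs 3, -8, 1 → best response Light.
Fleet B against (Max, Moderate): payoffs 2, 3, -7 → best response Moderate.
Fleet B against (Max, Heavy): payoffs -9, -6, 0 → best response Heavy.
Fleet C against (Heavy, Light): payoffs -4, 7 → best response Heavy.
Fleet C against (Heavy, Moderate): payoffs 5, -3 → best response Moderate.
Fleet C against (Heavy, Heavy): payoffs -8, 2 → best response Heavy.
Fleet C against (Max, Light): payoffs -8, 0 → best response Heavy.
Fleet C against (Max, Moderate): payoffs -7, -4 → best response Heavy.
Fleet C against (Max, Heavy): payoffs 4, 9 → best response Heavy.
No profile is a mutual best response for all players.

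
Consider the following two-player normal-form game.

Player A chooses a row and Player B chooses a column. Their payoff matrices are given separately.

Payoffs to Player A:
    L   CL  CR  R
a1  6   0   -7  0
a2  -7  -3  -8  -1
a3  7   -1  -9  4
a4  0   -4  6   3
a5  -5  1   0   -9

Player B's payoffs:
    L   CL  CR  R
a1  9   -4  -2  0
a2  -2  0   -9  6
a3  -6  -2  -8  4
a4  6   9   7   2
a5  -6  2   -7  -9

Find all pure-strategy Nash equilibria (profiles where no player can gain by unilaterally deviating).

Player A against L: payoffs 6, -7, 7, 0, -5 → best response a3.
Player A against CL: payoffs 0, -3, -1, -4, 1 → best response a5.
Player A against CR: payoffs -7, -8, -9, 6, 0 → best response a4.
Player A against R: payoffs 0, -1, 4, 3, -9 → best response a3.
Player B against a1: payoffs 9, -4, -2, 0 → best response L.
Player B against a2: payoffs -2, 0, -9, 6 → best response R.
Player B against a3: payoffs -6, -2, -8, 4 → best response R.
Player B against a4: payoffs 6, 9, 7, 2 → best response CL.
Player B against a5: payoffs -6, 2, -7, -9 → best response CL.
Mutual best responses: (a3, R); (a5, CL).

(a3, R) and (a5, CL)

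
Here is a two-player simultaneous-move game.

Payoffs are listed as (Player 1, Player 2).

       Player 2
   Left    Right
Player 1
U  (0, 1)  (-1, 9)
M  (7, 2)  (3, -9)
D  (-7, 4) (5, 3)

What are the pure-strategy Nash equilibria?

(U, Left): Player 1 can switch to M (0 → 7). Not NE.
(U, Right): Player 1 can switch to M (-1 → 3). Not NE.
(M, Left): Player 1 gets 7, best alternative 0; Player 2 gets 2, best alternative -9. No profitable deviation — NE.
(M, Right): Player 1 can switch to D (3 → 5). Not NE.
(D, Left): Player 1 can switch to U (-7 → 0). Not NE.
(D, Right): Player 2 can switch to Left (3 → 4). Not NE.

(M, Left)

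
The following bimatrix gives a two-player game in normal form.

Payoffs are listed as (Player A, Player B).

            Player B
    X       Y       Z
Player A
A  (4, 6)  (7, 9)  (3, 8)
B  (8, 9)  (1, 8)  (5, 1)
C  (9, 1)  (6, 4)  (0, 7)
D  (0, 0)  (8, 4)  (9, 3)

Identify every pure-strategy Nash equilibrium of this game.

(A, X): Player A can switch to B (4 → 8). Not NE.
(A, Y): Player A can switch to D (7 → 8). Not NE.
(A, Z): Player A can switch to B (3 → 5). Not NE.
(B, X): Player A can switch to C (8 → 9). Not NE.
(B, Y): Player A can switch to A (1 → 7). Not NE.
(B, Z): Player A can switch to D (5 → 9). Not NE.
(C, X): Player B can switch to Y (1 → 4). Not NE.
(C, Y): Player A can switch to A (6 → 7). Not NE.
(D, Y): Player A gets 8, best alternative 7; Player B gets 4, best alternative 3. No profitable deviation — NE.
(The remaining 3 profiles each have a profitable deviation by the same check.)

The unique pure-strategy Nash equilibrium is (D, Y).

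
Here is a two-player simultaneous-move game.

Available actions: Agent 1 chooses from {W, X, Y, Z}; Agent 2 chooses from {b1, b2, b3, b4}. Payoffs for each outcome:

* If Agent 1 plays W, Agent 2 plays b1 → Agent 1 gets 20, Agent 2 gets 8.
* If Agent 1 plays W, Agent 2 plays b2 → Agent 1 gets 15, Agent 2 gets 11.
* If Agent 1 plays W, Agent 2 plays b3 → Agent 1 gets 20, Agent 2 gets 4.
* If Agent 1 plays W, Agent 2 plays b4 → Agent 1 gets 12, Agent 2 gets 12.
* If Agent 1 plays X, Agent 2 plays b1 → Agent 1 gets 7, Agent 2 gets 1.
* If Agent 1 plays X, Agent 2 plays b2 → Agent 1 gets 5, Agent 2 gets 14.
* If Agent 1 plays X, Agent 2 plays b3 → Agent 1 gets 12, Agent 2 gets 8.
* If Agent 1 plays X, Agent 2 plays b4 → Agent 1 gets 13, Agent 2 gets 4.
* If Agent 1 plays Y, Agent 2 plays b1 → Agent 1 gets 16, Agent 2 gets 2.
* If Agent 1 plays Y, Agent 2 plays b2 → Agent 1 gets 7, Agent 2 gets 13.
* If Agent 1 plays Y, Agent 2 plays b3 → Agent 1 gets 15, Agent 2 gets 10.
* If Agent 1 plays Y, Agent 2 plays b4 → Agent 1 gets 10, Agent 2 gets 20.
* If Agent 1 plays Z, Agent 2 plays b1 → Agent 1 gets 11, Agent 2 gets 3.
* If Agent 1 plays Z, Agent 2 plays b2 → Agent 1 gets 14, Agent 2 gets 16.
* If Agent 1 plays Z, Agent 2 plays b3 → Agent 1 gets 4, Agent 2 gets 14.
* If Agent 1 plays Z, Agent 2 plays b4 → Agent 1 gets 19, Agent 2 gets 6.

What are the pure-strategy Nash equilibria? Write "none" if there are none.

There is no pure-strategy Nash equilibrium.

For each strategy profile, look for a profitable unilateral deviation.
(W, b1): Agent 2 can switch to b2 (8 → 11). Not NE.
(W, b2): Agent 2 can switch to b4 (11 → 12). Not NE.
(W, b3): Agent 2 can switch to b1 (4 → 8). Not NE.
(W, b4): Agent 1 can switch to X (12 → 13). Not NE.
(X, b1): Agent 1 can switch to W (7 → 20). Not NE.
(X, b2): Agent 1 can switch to W (5 → 15). Not NE.
(X, b3): Agent 1 can switch to W (12 → 20). Not NE.
(X, b4): Agent 1 can switch to Z (13 → 19). Not NE.
(Y, b1): Agent 1 can switch to W (16 → 20). Not NE.
(Y, b2): Agent 1 can switch to W (7 → 15). Not NE.
(The remaining 6 profiles each have a profitable deviation by the same check.)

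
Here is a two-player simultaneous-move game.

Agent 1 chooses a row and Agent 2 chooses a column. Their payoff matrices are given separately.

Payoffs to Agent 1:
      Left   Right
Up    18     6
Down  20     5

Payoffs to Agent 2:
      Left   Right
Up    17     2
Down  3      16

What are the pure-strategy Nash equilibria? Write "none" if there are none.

For each player, find the best response to each opponent profile; mutual best responses are the pure NE.
Agent 1 against Left: payoffs 18, 20 → best response Down.
Agent 1 against Right: payoffs 6, 5 → best response Up.
Agent 2 against Up: payoffs 17, 2 → best response Left.
Agent 2 against Down: payoffs 3, 16 → best response Right.
No profile is a mutual best response for all players.

none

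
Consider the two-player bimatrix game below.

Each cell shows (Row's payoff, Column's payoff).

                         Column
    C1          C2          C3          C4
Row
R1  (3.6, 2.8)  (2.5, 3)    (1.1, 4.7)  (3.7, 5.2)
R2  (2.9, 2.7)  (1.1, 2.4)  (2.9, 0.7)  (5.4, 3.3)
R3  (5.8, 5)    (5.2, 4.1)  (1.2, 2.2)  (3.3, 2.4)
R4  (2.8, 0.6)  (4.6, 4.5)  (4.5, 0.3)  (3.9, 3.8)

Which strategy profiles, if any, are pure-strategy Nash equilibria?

(R2, C4) and (R3, C1)

For each player, find the best response to each opponent profile; mutual best responses are the pure NE.
Row against C1: payoffs 3.6, 2.9, 5.8, 2.8 → best response R3.
Row against C2: payoffs 2.5, 1.1, 5.2, 4.6 → best response R3.
Row against C3: payoffs 1.1, 2.9, 1.2, 4.5 → best response R4.
Row against C4: payoffs 3.7, 5.4, 3.3, 3.9 → best response R2.
Column against R1: payoffs 2.8, 3, 4.7, 5.2 → best response C4.
Column against R2: payoffs 2.7, 2.4, 0.7, 3.3 → best response C4.
Column against R3: payoffs 5, 4.1, 2.2, 2.4 → best response C1.
Column against R4: payoffs 0.6, 4.5, 0.3, 3.8 → best response C2.
Mutual best responses: (R2, C4); (R3, C1).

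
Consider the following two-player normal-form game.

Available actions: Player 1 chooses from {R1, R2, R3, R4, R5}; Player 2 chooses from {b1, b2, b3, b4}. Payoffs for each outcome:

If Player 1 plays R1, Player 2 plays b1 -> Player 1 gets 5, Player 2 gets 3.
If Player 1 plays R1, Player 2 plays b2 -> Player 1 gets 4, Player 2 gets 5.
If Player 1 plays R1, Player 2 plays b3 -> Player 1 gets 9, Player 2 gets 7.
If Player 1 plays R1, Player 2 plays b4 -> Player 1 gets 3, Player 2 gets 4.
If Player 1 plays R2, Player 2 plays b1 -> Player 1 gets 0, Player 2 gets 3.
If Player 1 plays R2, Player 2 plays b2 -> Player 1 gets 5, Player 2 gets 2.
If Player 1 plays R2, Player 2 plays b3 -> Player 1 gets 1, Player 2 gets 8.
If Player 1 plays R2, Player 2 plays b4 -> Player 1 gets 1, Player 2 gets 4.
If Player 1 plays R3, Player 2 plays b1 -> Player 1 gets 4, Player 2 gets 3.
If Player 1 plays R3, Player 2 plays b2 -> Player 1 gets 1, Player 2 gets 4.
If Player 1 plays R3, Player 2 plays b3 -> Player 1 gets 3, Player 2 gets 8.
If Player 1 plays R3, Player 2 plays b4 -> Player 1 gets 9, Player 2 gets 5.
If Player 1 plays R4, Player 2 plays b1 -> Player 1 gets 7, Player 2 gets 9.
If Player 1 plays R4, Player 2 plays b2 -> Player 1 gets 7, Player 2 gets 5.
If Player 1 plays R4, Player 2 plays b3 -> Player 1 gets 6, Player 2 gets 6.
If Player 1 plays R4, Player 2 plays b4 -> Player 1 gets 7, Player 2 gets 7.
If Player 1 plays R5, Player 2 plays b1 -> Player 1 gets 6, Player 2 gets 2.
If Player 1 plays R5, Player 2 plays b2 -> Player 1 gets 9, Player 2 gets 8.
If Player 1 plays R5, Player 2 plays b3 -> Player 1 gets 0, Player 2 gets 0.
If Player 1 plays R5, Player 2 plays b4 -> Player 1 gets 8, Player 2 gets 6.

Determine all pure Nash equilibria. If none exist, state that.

(R1, b1): Player 1 can switch to R4 (5 → 7). Not NE.
(R1, b2): Player 1 can switch to R2 (4 → 5). Not NE.
(R1, b3): Player 1 gets 9, best alternative 6; Player 2 gets 7, best alternative 5. No profitable deviation — NE.
(R1, b4): Player 1 can switch to R3 (3 → 9). Not NE.
(R2, b1): Player 1 can switch to R1 (0 → 5). Not NE.
(R2, b2): Player 1 can switch to R4 (5 → 7). Not NE.
(R2, b3): Player 1 can switch to R1 (1 → 9). Not NE.
(R4, b1): Player 1 gets 7, best alternative 6; Player 2 gets 9, best alternative 7. No profitable deviation — NE.
(R5, b2): Player 1 gets 9, best alternative 7; Player 2 gets 8, best alternative 6. No profitable deviation — NE.
(The remaining 11 profiles each have a profitable deviation by the same check.)

The pure Nash equilibria are (R1, b3), (R4, b1), (R5, b2).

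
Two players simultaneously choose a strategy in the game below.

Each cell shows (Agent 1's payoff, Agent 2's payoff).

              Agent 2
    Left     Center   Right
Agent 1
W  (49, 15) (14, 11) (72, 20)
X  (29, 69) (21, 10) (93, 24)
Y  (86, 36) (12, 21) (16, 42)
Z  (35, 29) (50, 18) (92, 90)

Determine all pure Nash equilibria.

Agent 1 against Left: payoffs 49, 29, 86, 35 → best response Y.
Agent 1 against Center: payoffs 14, 21, 12, 50 → best response Z.
Agent 1 against Right: payoffs 72, 93, 16, 92 → best response X.
Agent 2 against W: payoffs 15, 11, 20 → best response Right.
Agent 2 against X: payoffs 69, 10, 24 → best response Left.
Agent 2 against Y: payoffs 36, 21, 42 → best response Right.
Agent 2 against Z: payoffs 29, 18, 90 → best response Right.
No profile is a mutual best response for all players.

none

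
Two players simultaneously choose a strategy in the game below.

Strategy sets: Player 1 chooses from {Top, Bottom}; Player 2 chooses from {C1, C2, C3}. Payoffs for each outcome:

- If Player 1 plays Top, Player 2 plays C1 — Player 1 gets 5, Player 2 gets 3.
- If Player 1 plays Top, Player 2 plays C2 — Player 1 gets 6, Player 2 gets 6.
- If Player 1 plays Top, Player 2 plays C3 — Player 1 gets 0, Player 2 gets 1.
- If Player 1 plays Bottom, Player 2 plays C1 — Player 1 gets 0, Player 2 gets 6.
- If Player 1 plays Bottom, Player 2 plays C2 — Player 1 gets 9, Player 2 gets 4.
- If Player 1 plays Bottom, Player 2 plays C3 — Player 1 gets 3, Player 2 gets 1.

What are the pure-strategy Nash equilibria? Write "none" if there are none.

Player 1 against C1: payoffs 5, 0 → best response Top.
Player 1 against C2: payoffs 6, 9 → best response Bottom.
Player 1 against C3: payoffs 0, 3 → best response Bottom.
Player 2 against Top: payoffs 3, 6, 1 → best response C2.
Player 2 against Bottom: payoffs 6, 4, 1 → best response C1.
No profile is a mutual best response for all players.

There is no pure-strategy Nash equilibrium.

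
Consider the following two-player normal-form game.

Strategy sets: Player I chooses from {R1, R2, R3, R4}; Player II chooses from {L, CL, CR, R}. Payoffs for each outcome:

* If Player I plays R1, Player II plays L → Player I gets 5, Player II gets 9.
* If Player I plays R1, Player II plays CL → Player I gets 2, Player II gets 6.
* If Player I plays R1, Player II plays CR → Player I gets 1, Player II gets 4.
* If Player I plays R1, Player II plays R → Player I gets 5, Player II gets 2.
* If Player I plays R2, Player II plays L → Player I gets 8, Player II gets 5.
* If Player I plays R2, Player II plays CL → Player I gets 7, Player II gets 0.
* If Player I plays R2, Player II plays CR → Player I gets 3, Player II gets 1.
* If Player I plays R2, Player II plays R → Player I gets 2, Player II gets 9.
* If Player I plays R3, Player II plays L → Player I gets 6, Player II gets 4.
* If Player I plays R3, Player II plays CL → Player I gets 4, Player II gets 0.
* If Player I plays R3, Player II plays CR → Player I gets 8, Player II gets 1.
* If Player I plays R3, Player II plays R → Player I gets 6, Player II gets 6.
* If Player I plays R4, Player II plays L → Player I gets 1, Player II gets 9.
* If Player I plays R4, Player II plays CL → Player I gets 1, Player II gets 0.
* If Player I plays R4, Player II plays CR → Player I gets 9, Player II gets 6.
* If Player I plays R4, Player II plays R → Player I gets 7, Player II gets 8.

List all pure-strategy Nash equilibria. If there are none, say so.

For each strategy profile, look for a profitable unilateral deviation.
(R1, L): Player I can switch to R2 (5 → 8). Not NE.
(R1, CL): Player I can switch to R2 (2 → 7). Not NE.
(R1, CR): Player I can switch to R2 (1 → 3). Not NE.
(R1, R): Player I can switch to R3 (5 → 6). Not NE.
(R2, L): Player II can switch to R (5 → 9). Not NE.
(R2, CL): Player II can switch to L (0 → 5). Not NE.
(R2, CR): Player I can switch to R3 (3 → 8). Not NE.
(R2, R): Player I can switch to R1 (2 → 5). Not NE.
(The remaining 8 profiles each have a profitable deviation by the same check.)

none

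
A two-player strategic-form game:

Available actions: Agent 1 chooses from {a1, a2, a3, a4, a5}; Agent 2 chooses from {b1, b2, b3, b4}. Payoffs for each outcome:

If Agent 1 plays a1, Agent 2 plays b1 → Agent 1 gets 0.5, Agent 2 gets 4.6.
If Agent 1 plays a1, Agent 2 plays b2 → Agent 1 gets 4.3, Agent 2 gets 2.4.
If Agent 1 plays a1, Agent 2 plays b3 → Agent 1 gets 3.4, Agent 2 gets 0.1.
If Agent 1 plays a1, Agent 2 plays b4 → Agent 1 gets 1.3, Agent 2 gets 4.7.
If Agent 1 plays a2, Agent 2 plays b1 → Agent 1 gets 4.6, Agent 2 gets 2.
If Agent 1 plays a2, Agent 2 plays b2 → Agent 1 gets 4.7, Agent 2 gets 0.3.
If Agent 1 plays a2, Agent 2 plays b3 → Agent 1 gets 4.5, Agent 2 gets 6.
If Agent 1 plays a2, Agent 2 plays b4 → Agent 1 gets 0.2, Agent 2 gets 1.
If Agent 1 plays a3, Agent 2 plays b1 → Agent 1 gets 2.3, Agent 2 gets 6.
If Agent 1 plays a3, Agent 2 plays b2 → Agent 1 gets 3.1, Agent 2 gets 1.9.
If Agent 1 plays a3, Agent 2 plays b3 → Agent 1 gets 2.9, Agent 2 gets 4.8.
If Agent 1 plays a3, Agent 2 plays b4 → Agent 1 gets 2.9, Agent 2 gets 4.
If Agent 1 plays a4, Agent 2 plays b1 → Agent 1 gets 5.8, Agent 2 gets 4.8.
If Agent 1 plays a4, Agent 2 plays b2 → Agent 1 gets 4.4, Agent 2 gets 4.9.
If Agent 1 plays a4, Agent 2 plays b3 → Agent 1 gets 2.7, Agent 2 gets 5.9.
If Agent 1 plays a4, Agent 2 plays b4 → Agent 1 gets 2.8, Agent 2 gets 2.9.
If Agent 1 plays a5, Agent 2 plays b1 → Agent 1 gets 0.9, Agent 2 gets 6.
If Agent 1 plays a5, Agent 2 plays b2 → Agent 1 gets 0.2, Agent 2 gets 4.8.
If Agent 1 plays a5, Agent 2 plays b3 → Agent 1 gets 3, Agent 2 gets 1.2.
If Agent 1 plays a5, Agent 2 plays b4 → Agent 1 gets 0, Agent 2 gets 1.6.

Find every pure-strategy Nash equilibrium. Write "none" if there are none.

(a2, b3)

(a1, b1): Agent 1 can switch to a2 (0.5 → 4.6). Not NE.
(a1, b2): Agent 1 can switch to a2 (4.3 → 4.7). Not NE.
(a1, b3): Agent 1 can switch to a2 (3.4 → 4.5). Not NE.
(a1, b4): Agent 1 can switch to a3 (1.3 → 2.9). Not NE.
(a2, b1): Agent 1 can switch to a4 (4.6 → 5.8). Not NE.
(a2, b2): Agent 2 can switch to b1 (0.3 → 2). Not NE.
(a2, b3): Agent 1 gets 4.5, best alternative 3.4; Agent 2 gets 6, best alternative 2. No profitable deviation — NE.
(The remaining 13 profiles each have a profitable deviation by the same check.)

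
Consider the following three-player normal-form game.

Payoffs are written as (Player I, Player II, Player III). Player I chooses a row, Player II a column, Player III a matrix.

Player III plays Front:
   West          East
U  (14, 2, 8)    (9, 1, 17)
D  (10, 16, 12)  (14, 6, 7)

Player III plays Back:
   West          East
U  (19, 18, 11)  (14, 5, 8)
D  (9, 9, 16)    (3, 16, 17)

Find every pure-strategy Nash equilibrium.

The unique pure-strategy Nash equilibrium is (U, West, Back).

For each player, find the best response to each opponent profile; mutual best responses are the pure NE.
Player I against (West, Front): payoffs 14, 10 → best response U.
Player I against (West, Back): payoffs 19, 9 → best response U.
Player I against (East, Front): payoffs 9, 14 → best response D.
Player I against (East, Back): payoffs 14, 3 → best response U.
Player II against (U, Front): payoffs 2, 1 → best response West.
Player II against (U, Back): payoffs 18, 5 → best response West.
Player II against (D, Front): payoffs 16, 6 → best response West.
Player II against (D, Back): payoffs 9, 16 → best response East.
Player III against (U, West): payoffs 8, 11 → best response Back.
Player III against (U, East): payoffs 17, 8 → best response Front.
Player III against (D, West): payoffs 12, 16 → best response Back.
Player III against (D, East): payoffs 7, 17 → best response Back.
Mutual best responses: (U, West, Back).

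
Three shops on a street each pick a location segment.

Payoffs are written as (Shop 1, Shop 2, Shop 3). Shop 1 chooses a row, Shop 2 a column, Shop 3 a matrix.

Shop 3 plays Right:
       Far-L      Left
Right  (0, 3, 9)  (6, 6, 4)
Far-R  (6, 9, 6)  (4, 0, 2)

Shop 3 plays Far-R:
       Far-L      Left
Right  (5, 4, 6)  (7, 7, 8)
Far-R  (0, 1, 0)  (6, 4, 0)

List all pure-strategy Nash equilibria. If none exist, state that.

Shop 1 against (Far-L, Right): payoffs 0, 6 → best response Far-R.
Shop 1 against (Far-L, Far-R): payoffs 5, 0 → best response Right.
Shop 1 against (Left, Right): payoffs 6, 4 → best response Right.
Shop 1 against (Left, Far-R): payoffs 7, 6 → best response Right.
Shop 2 against (Right, Right): payoffs 3, 6 → best response Left.
Shop 2 against (Right, Far-R): payoffs 4, 7 → best response Left.
Shop 2 against (Far-R, Right): payoffs 9, 0 → best response Far-L.
Shop 2 against (Far-R, Far-R): payoffs 1, 4 → best response Left.
Shop 3 against (Right, Far-L): payoffs 9, 6 → best response Right.
Shop 3 against (Right, Left): payoffs 4, 8 → best response Far-R.
Shop 3 against (Far-R, Far-L): payoffs 6, 0 → best response Right.
Shop 3 against (Far-R, Left): payoffs 2, 0 → best response Right.
Mutual best responses: (Right, Left, Far-R); (Far-R, Far-L, Right).

The pure Nash equilibria are (Right, Left, Far-R); (Far-R, Far-L, Right).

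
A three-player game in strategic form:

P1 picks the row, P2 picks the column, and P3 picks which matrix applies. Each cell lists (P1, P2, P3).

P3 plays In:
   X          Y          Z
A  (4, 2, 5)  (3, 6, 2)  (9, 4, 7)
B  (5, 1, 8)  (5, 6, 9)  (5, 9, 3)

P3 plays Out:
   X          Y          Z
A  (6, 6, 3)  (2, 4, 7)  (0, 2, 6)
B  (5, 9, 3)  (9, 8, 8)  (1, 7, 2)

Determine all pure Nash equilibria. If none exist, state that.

No pure-strategy Nash equilibrium.

P1 against (X, In): payoffs 4, 5 → best response B.
P1 against (X, Out): payoffs 6, 5 → best response A.
P1 against (Y, In): payoffs 3, 5 → best response B.
P1 against (Y, Out): payoffs 2, 9 → best response B.
P1 against (Z, In): payoffs 9, 5 → best response A.
P1 against (Z, Out): payoffs 0, 1 → best response B.
P2 against (A, In): payoffs 2, 6, 4 → best response Y.
P2 against (A, Out): payoffs 6, 4, 2 → best response X.
P2 against (B, In): payoffs 1, 6, 9 → best response Z.
P2 against (B, Out): payoffs 9, 8, 7 → best response X.
P3 against (A, X): payoffs 5, 3 → best response In.
P3 against (A, Y): payoffs 2, 7 → best response Out.
P3 against (A, Z): payoffs 7, 6 → best response In.
P3 against (B, X): payoffs 8, 3 → best response In.
P3 against (B, Y): payoffs 9, 8 → best response In.
P3 against (B, Z): payoffs 3, 2 → best response In.
No profile is a mutual best response for all players.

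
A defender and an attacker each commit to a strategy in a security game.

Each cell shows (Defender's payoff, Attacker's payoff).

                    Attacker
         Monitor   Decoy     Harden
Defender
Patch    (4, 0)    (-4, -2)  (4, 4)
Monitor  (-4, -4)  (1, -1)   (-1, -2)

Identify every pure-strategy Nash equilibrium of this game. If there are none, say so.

Defender against Monitor: payoffs 4, -4 → best response Patch.
Defender against Decoy: payoffs -4, 1 → best response Monitor.
Defender against Harden: payoffs 4, -1 → best response Patch.
Attacker against Patch: payoffs 0, -2, 4 → best response Harden.
Attacker against Monitor: payoffs -4, -1, -2 → best response Decoy.
Mutual best responses: (Patch, Harden); (Monitor, Decoy).

(Patch, Harden), (Monitor, Decoy)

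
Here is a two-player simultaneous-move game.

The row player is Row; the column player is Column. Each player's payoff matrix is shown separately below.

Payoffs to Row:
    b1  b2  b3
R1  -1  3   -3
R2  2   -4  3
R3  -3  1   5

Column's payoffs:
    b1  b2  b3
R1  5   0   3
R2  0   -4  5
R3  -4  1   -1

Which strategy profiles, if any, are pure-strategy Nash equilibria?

Row against b1: payoffs -1, 2, -3 → best response R2.
Row against b2: payoffs 3, -4, 1 → best response R1.
Row against b3: payoffs -3, 3, 5 → best response R3.
Column against R1: payoffs 5, 0, 3 → best response b1.
Column against R2: payoffs 0, -4, 5 → best response b3.
Column against R3: payoffs -4, 1, -1 → best response b2.
No profile is a mutual best response for all players.

This game has no pure Nash equilibrium.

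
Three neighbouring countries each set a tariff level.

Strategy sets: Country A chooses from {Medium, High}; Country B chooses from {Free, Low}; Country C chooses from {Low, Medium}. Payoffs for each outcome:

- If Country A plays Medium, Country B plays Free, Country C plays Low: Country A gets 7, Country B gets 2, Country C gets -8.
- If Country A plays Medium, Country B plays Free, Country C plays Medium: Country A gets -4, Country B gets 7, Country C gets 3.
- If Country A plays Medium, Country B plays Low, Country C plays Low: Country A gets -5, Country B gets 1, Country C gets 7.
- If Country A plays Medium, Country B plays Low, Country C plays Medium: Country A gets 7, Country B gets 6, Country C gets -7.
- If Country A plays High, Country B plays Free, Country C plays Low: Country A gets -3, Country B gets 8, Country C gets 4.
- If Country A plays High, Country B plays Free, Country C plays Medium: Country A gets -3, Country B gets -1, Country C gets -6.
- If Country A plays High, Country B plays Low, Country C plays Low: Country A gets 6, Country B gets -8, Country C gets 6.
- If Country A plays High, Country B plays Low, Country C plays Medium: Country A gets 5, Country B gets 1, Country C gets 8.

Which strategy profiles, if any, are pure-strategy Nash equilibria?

Country A against (Free, Low): payoffs 7, -3 → best response Medium.
Country A against (Free, Medium): payoffs -4, -3 → best response High.
Country A against (Low, Low): payoffs -5, 6 → best response High.
Country A against (Low, Medium): payoffs 7, 5 → best response Medium.
Country B against (Medium, Low): payoffs 2, 1 → best response Free.
Country B against (Medium, Medium): payoffs 7, 6 → best response Free.
Country B against (High, Low): payoffs 8, -8 → best response Free.
Country B against (High, Medium): payoffs -1, 1 → best response Low.
Country C against (Medium, Free): payoffs -8, 3 → best response Medium.
Country C against (Medium, Low): payoffs 7, -7 → best response Low.
Country C against (High, Free): payoffs 4, -6 → best response Low.
Country C against (High, Low): payoffs 6, 8 → best response Medium.
No profile is a mutual best response for all players.

This game has no pure Nash equilibrium.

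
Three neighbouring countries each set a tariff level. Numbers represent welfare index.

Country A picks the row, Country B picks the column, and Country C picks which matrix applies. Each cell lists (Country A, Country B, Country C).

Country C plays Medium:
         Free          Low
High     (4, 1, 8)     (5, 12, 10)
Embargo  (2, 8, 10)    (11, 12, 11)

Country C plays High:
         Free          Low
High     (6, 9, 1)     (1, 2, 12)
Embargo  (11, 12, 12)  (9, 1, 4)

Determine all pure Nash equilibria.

The pure Nash equilibria are (Embargo, Free, High) and (Embargo, Low, Medium).

For each player, find the best response to each opponent profile; mutual best responses are the pure NE.
Country A against (Free, Medium): payoffs 4, 2 → best response High.
Country A against (Free, High): payoffs 6, 11 → best response Embargo.
Country A against (Low, Medium): payoffs 5, 11 → best response Embargo.
Country A against (Low, High): payoffs 1, 9 → best response Embargo.
Country B against (High, Medium): payoffs 1, 12 → best response Low.
Country B against (High, High): payoffs 9, 2 → best response Free.
Country B against (Embargo, Medium): payoffs 8, 12 → best response Low.
Country B against (Embargo, High): payoffs 12, 1 → best response Free.
Country C against (High, Free): payoffs 8, 1 → best response Medium.
Country C against (High, Low): payoffs 10, 12 → best response High.
Country C against (Embargo, Free): payoffs 10, 12 → best response High.
Country C against (Embargo, Low): payoffs 11, 4 → best response Medium.
Mutual best responses: (Embargo, Free, High); (Embargo, Low, Medium).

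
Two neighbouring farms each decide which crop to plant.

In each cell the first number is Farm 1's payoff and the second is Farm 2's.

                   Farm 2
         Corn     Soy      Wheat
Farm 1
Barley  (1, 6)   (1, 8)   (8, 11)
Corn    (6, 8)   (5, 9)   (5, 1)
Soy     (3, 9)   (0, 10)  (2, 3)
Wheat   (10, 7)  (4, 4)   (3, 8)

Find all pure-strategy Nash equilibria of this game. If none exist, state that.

For each player, find the best response to each opponent profile; mutual best responses are the pure NE.
Farm 1 against Corn: payoffs 1, 6, 3, 10 → best response Wheat.
Farm 1 against Soy: payoffs 1, 5, 0, 4 → best response Corn.
Farm 1 against Wheat: payoffs 8, 5, 2, 3 → best response Barley.
Farm 2 against Barley: payoffs 6, 8, 11 → best response Wheat.
Farm 2 against Corn: payoffs 8, 9, 1 → best response Soy.
Farm 2 against Soy: payoffs 9, 10, 3 → best response Soy.
Farm 2 against Wheat: payoffs 7, 4, 8 → best response Wheat.
Mutual best responses: (Barley, Wheat); (Corn, Soy).

Pure-strategy Nash equilibria: (Barley, Wheat); (Corn, Soy)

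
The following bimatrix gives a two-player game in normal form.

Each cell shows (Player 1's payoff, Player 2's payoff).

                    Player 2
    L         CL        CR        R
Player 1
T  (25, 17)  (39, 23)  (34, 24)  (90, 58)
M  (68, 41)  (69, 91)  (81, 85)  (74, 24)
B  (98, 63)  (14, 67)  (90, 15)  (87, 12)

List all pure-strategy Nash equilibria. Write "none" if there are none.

For each strategy profile, look for a profitable unilateral deviation.
(T, L): Player 1 can switch to M (25 → 68). Not NE.
(T, CL): Player 1 can switch to M (39 → 69). Not NE.
(T, CR): Player 1 can switch to M (34 → 81). Not NE.
(T, R): Player 1 gets 90, best alternative 87; Player 2 gets 58, best alternative 24. No profitable deviation — NE.
(M, L): Player 1 can switch to B (68 → 98). Not NE.
(M, CL): Player 1 gets 69, best alternative 39; Player 2 gets 91, best alternative 85. No profitable deviation — NE.
(M, CR): Player 1 can switch to B (81 → 90). Not NE.
(M, R): Player 1 can switch to T (74 → 90). Not NE.
(B, L): Player 2 can switch to CL (63 → 67). Not NE.
(B, CL): Player 1 can switch to T (14 → 39). Not NE.
(B, CR): Player 2 can switch to L (15 → 63). Not NE.
(B, R): Player 1 can switch to T (87 → 90). Not NE.

The pure Nash equilibria are (T, R) and (M, CL).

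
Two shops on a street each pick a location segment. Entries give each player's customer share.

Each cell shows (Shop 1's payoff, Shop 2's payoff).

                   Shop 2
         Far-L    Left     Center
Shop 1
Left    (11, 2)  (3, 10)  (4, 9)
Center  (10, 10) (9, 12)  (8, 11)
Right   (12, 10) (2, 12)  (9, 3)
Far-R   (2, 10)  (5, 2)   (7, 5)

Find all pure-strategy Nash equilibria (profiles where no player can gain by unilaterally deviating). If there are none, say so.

Pure NE: (Center, Left)

Shop 1 against Far-L: payoffs 11, 10, 12, 2 → best response Right.
Shop 1 against Left: payoffs 3, 9, 2, 5 → best response Center.
Shop 1 against Center: payoffs 4, 8, 9, 7 → best response Right.
Shop 2 against Left: payoffs 2, 10, 9 → best response Left.
Shop 2 against Center: payoffs 10, 12, 11 → best response Left.
Shop 2 against Right: payoffs 10, 12, 3 → best response Left.
Shop 2 against Far-R: payoffs 10, 2, 5 → best response Far-L.
Mutual best responses: (Center, Left).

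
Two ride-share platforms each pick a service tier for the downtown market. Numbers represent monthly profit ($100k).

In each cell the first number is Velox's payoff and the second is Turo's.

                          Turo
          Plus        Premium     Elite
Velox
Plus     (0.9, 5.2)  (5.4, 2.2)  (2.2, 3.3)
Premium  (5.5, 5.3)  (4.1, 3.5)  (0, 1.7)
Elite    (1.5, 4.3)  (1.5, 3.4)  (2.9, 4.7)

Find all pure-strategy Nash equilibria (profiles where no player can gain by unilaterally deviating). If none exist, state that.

Pure-strategy Nash equilibria: (Premium, Plus) and (Elite, Elite)

Check each profile: it is a Nash equilibrium iff no player can strictly gain by switching unilaterally.
(Plus, Plus): Velox can switch to Premium (0.9 → 5.5). Not NE.
(Plus, Premium): Turo can switch to Plus (2.2 → 5.2). Not NE.
(Plus, Elite): Velox can switch to Elite (2.2 → 2.9). Not NE.
(Premium, Plus): Velox gets 5.5, best alternative 1.5; Turo gets 5.3, best alternative 3.5. No profitable deviation — NE.
(Premium, Premium): Velox can switch to Plus (4.1 → 5.4). Not NE.
(Premium, Elite): Velox can switch to Plus (0 → 2.2). Not NE.
(Elite, Plus): Velox can switch to Premium (1.5 → 5.5). Not NE.
(Elite, Premium): Velox can switch to Plus (1.5 → 5.4). Not NE.
(Elite, Elite): Velox gets 2.9, best alternative 2.2; Turo gets 4.7, best alternative 4.3. No profitable deviation — NE.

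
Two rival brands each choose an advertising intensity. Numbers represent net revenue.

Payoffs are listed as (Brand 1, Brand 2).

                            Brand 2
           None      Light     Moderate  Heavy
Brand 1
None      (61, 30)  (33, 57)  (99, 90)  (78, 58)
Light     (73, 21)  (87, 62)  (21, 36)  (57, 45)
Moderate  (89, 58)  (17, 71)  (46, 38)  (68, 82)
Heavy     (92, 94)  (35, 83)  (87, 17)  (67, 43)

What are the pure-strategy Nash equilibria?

(None, None): Brand 1 can switch to Light (61 → 73). Not NE.
(None, Light): Brand 1 can switch to Light (33 → 87). Not NE.
(None, Moderate): Brand 1 gets 99, best alternative 87; Brand 2 gets 90, best alternative 58. No profitable deviation — NE.
(None, Heavy): Brand 2 can switch to Moderate (58 → 90). Not NE.
(Light, None): Brand 1 can switch to Moderate (73 → 89). Not NE.
(Light, Light): Brand 1 gets 87, best alternative 35; Brand 2 gets 62, best alternative 45. No profitable deviation — NE.
(Light, Moderate): Brand 1 can switch to None (21 → 99). Not NE.
(Light, Heavy): Brand 1 can switch to None (57 → 78). Not NE.
(Moderate, None): Brand 1 can switch to Heavy (89 → 92). Not NE.
(Moderate, Light): Brand 1 can switch to None (17 → 33). Not NE.
(Moderate, Moderate): Brand 1 can switch to None (46 → 99). Not NE.
(Moderate, Heavy): Brand 1 can switch to None (68 → 78). Not NE.
(Heavy, None): Brand 1 gets 92, best alternative 89; Brand 2 gets 94, best alternative 83. No profitable deviation — NE.
(The remaining 3 profiles each have a profitable deviation by the same check.)

The pure Nash equilibria are (None, Moderate), (Light, Light), (Heavy, None).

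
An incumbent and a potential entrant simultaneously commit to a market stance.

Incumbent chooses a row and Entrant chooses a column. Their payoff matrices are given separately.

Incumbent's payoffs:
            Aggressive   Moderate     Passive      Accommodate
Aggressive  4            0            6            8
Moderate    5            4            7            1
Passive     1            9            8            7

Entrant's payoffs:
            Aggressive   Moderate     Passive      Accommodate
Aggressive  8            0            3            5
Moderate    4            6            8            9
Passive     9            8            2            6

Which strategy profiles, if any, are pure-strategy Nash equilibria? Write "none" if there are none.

This game has no pure Nash equilibrium.

Incumbent against Aggressive: payoffs 4, 5, 1 → best response Moderate.
Incumbent against Moderate: payoffs 0, 4, 9 → best response Passive.
Incumbent against Passive: payoffs 6, 7, 8 → best response Passive.
Incumbent against Accommodate: payoffs 8, 1, 7 → best response Aggressive.
Entrant against Aggressive: payoffs 8, 0, 3, 5 → best response Aggressive.
Entrant against Moderate: payoffs 4, 6, 8, 9 → best response Accommodate.
Entrant against Passive: payoffs 9, 8, 2, 6 → best response Aggressive.
No profile is a mutual best response for all players.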